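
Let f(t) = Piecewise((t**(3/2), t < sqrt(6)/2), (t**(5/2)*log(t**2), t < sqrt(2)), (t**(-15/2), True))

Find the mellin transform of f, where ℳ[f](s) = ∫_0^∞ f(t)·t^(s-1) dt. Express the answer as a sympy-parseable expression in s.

2**(-s/2 - 13/4)*(32*2**(s + 1/2)*(2*s - 15)*(2*s + 1)*(2*s + 3)*log(2) + 128*2**(s + 1/2)*(2*s - 15)*(2*s + 3)*log(2) - 2**(s + 1/2)*(2*s + 3)*(16*s + (2*s + 1)**2 + 24) - 2**(s + 15/2)*(2*s - 15)*(2*s + 3) + 3**(s/2 + 1/4)*(2*s - 15)*(2*s + 1)*(2*s + 3)*(-24*log(3) + 24*log(2)) + 3**(s/2 + 1/4)*(2*s - 15)*(2*s + 3)*(-96*log(3) + 96*log(2)) + 8*3**(s/2 + 1/4)*sqrt(6)*(2*s - 15)*(16*s + (2*s + 1)**2 + 24) + 32*3**(s/2 + 5/4)*(2*s - 15)*(2*s + 3))/((2*s - 15)*(2*s + 3)*(16*s + (2*s + 1)**2 + 24))
  -3/2 < Re(s) < 15/2

reversing the shared t-power: t on [0, sqrt(6)/2); t**2*log(t**2) on [sqrt(6)/2, sqrt(2)); t**(-8) on [sqrt(2), ∞)
remove the power substitution first: sqrt(t) on [0, 3/2); t*log(t) on [3/2, 2); t**(-4) on [2, ∞)
treat the 3 regions marked off by sqrt(6)/2, sqrt(2) separately and sum
segment [0, sqrt(6)/2) carries t**(3/2); integrate it
the [sqrt(6)/2, sqrt(2)) slice contributes ∫ t**(5/2)*log(t**2)·t^(s-1) dt
∫ t**(-15/2)·t^(s-1) over [sqrt(2), ∞)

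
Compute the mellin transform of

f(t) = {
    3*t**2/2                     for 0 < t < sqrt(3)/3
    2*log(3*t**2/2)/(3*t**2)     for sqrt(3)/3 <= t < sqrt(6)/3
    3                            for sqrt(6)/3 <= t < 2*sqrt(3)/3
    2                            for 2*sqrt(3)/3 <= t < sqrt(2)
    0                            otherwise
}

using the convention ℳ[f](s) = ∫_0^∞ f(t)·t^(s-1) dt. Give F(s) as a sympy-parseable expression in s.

(sqrt(3)/3)**s*(-4*2**(s/2)*s*(s + 2) - 6*2**(s/2)*(s + 2)*(s**2 - 4*s + 4) + 2*2**s*(s + 2)*(s**2 - 4*s + 4) + 4*6**(s/2)*(s + 2)*(s**2 - 4*s + 4) + 4*s**2*(s + 2)*log(2) - 8*s*(s + 2)*log(2) + 8*s*(s + 2) + s*(s**2 - 4*s + 4))/(2*s*(s + 2)*(s**2 - 4*s + 4))
  Re(s) > -2

back out the power substitution: 3*t/2 on [0, 1/3); 2*log(3*t/2)/(3*t) on [1/3, 2/3); 3 on [2/3, 4/3); …
remove the common scale on t first: t on [0, 1/2); log(t)/t on [1/2, 1); 3 on [1, 2); …
split f at sqrt(3)/3, sqrt(6)/3, 2*sqrt(3)/3: ℳ[f](s) collects 4 kernel integrals
between 0 and sqrt(3)/3 the integrand is 3*t**2/2·t^(s-1)
between sqrt(3)/3 and sqrt(6)/3 the integrand is 2*log(3*t**2/2)/(3*t**2)·t^(s-1)
on [sqrt(6)/3, 2*sqrt(3)/3) integrate f = 3 against the kernel
between 2*sqrt(3)/3 and sqrt(2) the integrand is 2·t^(s-1)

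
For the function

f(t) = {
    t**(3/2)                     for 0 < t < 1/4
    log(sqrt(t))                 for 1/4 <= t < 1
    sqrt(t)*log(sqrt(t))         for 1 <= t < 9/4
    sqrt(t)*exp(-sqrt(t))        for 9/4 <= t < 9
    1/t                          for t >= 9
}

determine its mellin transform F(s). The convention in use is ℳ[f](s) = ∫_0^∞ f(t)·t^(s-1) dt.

reversing the power substitution: t**3 on [0, 1/2); log(t) on [1/2, 1); t*log(t) on [1, 3/2); …
reversing the shared t-power: t**4 on [0, 1/2); t*log(t) on [1/2, 1); t**2*log(t) on [1, 3/2); …
invert the shared t-power to get t**2 on [0, 1/2); log(t)/t on [1/2, 1); log(t) on [1, 3/2); …
breakpoints 1/4, 1, 9/4, 9: one integral from each of the 5 segments
piece [0, 1/4): integrate t**(3/2) against the kernel
between 1/4 and 1 the integrand is log(sqrt(t))·t^(s-1)
[1, 9/4) adds the kernel integral of sqrt(t)*log(sqrt(t))
between 9/4 and 9 the integrand is sqrt(t)*exp(-sqrt(t))·t^(s-1)
over [9, ∞), the kernel integral of 1/t enters the sum

(72*2**(2*s)*(s - 1)*(2*s + 1)**2*(2*s + 3)*(4*s - (2*s + 1)**2 + 1)*uppergamma(2*s + 1, 3/2) - 72*2**(2*s)*(s - 1)*(2*s + 1)**2*(2*s + 3)*(4*s - (2*s + 1)**2 + 1)*uppergamma(2*s + 1, 3) + 72*2**(2*s)*(s - 1)*(2*s + 1)**2*(2*s + 3) + 72*2**(2*s)*(s - 1)*(2*s + 3)*(4*s - (2*s + 1)**2 + 1) + 3**(2*s)*(s - 1)*(2*s + 1)*(2*s + 3)*(-108*log(2) + 108*log(3))*(4*s - (2*s + 1)**2 + 1) - 108*3**(2*s)*(s - 1)*(2*s + 3)*(4*s - (2*s + 1)**2 + 1) - 4*6**(2*s)*(2*s + 1)**2*(2*s + 3)*(4*s - (2*s + 1)**2 + 1) - 72*(s - 1)*(2*s + 1)**3*(2*s + 3)*log(2) - 72*(s - 1)*(2*s + 1)**2*(2*s + 3) + 72*(s - 1)*(2*s + 1)**2*(2*s + 3)*log(2) + 9*(s - 1)*(2*s + 1)**2*(4*s - (2*s + 1)**2 + 1))/(36*2**(2*s)*(s - 1)*(2*s + 1)**2*(2*s + 3)*(4*s - (2*s + 1)**2 + 1))
  -3/2 < Re(s) < 1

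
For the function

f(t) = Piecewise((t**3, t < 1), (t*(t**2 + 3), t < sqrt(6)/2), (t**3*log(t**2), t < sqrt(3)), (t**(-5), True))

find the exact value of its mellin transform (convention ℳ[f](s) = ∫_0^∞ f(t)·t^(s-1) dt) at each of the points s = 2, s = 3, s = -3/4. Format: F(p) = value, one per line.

F(2) = -461*sqrt(3)/675 - 1 + 213*sqrt(6)/200 + log(2**(9*sqrt(6)/40)*3**(-9*sqrt(6)/40 + 9*sqrt(3)/5))
F(3) = 17/48 + log(27*1944**(3/16))
F(-3/4) = 2**(7/8)*(-3726*2**(1/8) - 366*6**(1/8) + log(2**(207*3**(1/8))*3**(-207*3**(1/8) + 414*6**(1/8))) + 4117*3**(1/8))/621

strip the power substitution: t**(3/2) on [0, 1); sqrt(t)*(t + 3) on [1, 3/2); t**(3/2)*log(t) on [3/2, 3); …
reversing the shared t-power: t on [0, 1); t + 3 on [1, 3/2); t*log(t) on [3/2, 3); …
summing 4 kernel integrals split by 1, sqrt(6)/2, sqrt(3) yields ℳ[f](s)
piece [0, 1): integrate t**3 against the kernel
between 1 and sqrt(6)/2 the integrand is t*(t**2 + 3)·t^(s-1)
on [sqrt(6)/2, sqrt(3)) integrate f = t**3*log(t**2) against the kernel
over [sqrt(3), ∞), the kernel integral of t**(-5) enters the sum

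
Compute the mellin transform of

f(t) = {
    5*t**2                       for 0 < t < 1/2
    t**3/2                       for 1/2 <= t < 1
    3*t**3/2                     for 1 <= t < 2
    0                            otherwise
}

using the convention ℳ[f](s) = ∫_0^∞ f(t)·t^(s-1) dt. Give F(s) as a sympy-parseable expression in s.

(192*2**(2*s)*(s + 2) - 16*2**s*s - 32*2**s + 19*s + 58)/(16*2**s*(s + 2)*(s + 3))
  Re(s) > -2

along the cuts 1/2, 1, ℳ[f](s) splits into 3 integrals
on [0, 1/2): add ∫ 5*t**2·t^(s-1) dt
segment [1/2, 1) carries t**3/2; integrate it
segment [1, 2) carries 3*t**3/2; integrate it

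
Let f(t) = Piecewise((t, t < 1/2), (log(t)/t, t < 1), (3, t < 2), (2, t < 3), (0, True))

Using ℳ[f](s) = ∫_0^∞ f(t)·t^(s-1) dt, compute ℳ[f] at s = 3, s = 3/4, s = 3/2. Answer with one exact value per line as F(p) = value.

treat the 4 regions marked off by 1/2, 1, 2 separately and sum
between 0 and 1/2 the integrand is t·t^(s-1)
for t in [1/2, 1): the term is ∫ log(t)/t·t^(s-1)
on [1, 2) integrate f = 3 against the kernel
[2, 3) adds the kernel integral of 2

F(3) = log(2)/8 + 3743/192
F(3/4) = 2**(1/4)*(-210*2**(3/4) - 84*log(2) + 28*sqrt(2) + 28*6**(3/4) + 339)/21
F(3/2) = -6 + sqrt(2)*log(2) + 203*sqrt(2)/60 + 4*sqrt(3)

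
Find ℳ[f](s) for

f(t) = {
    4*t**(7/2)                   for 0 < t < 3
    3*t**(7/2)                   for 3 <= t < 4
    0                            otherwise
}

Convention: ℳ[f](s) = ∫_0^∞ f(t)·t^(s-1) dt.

cuts at 3: linearity sums the 2 kernel integrals
∫ over [0, 3) of 4*t**(7/2)·t^(s-1) joins the sum
segment [3, 4) carries 3*t**(7/2); integrate it

6*(128*2**(2*s) + 9*3**(s + 1/2))/(2*s + 7)
  Re(s) > -7/2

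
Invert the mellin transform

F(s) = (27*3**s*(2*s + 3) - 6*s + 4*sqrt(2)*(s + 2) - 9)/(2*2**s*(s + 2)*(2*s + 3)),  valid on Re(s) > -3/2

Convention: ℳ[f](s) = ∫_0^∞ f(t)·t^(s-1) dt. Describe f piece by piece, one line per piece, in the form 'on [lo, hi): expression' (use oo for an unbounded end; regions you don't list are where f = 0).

on [0, 1/2): 4*t**(3/2)
on [1/2, 3/2): 6*t**2

split f at 1/2: ℳ[f](s) collects 2 kernel integrals
∫ 4*t**(3/2)·t^(s-1) over [0, 1/2)
the [1/2, 3/2) slice contributes ∫ 6*t**2·t^(s-1) dt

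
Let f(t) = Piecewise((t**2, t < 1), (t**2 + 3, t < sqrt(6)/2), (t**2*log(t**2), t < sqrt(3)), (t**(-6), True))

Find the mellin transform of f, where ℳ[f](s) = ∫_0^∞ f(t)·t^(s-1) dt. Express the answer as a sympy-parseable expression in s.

undo the shared t-power: t**3 on [0, 1); t*(t**2 + 3) on [1, sqrt(6)/2); t**3*log(t**2) on [sqrt(6)/2, sqrt(3)); …
the power substitution comes off first: t**(3/2) on [0, 1); sqrt(t)*(t + 3) on [1, 3/2); t**(3/2)*log(t) on [3/2, 3); …
remove the shared t-power first: t on [0, 1); t + 3 on [1, 3/2); t*log(t) on [3/2, 3); …
linearity at 1, sqrt(6)/2, sqrt(3) turns ℳ[f](s) into 4 summed integrals
over [0, 1), the kernel integral of t**2 enters the sum
[1, sqrt(6)/2) adds the kernel integral of (t**2 + 3)
∫ over [sqrt(6)/2, sqrt(3)) of t**2*log(t**2)·t^(s-1) joins the sum
over [sqrt(3), ∞), the kernel integral of t**(-6) enters the sum

(-81*2**(s/2)*s*(s/2 - 3)*(s**2/4 + s + 1) - 162*2**(s/2)*(s/2 - 3)*(s**2/4 + s + 1) - 81*3**(s/2)*s**2*(s/2 - 3)*(s/2 + 1)*log(3)/4 + 81*3**(s/2)*s**2*(s/2 - 3)*(s/2 + 1)*log(2)/4 - 81*3**(s/2)*s*(s/2 - 3)*(s/2 + 1)*log(3)/2 + 81*3**(s/2)*s*(s/2 - 3)*(s/2 + 1)*log(2)/2 + 81*3**(s/2)*s*(s/2 - 3)*(s/2 + 1)/2 + 243*3**(s/2)*s*(s/2 - 3)*(s**2/4 + s + 1)/2 + 162*3**(s/2)*(s/2 - 3)*(s**2/4 + s + 1) + 81*6**(s/2)*s**2*(s/2 - 3)*(s/2 + 1)*log(3)/2 - 81*6**(s/2)*s*(s/2 - 3)*(s/2 + 1) + 81*6**(s/2)*s*(s/2 - 3)*(s/2 + 1)*log(3) - 6**(s/2)*s*(s/2 + 1)*(s**2/4 + s + 1))/(54*2**(s/2)*s*(s/2 - 3)*(s/2 + 1)*(s**2/4 + s + 1))
  -2 < Re(s) < 6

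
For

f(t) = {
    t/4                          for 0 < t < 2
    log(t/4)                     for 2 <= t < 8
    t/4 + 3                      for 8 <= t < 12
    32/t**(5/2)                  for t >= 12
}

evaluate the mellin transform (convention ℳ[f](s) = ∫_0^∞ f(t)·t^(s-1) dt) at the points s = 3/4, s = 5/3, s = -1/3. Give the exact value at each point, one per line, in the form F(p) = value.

F(3/4) = 2*2**(3/4)*(-436*sqrt(2) + 2*2**(3/4)*3**(1/4) + 65 + log(2**(42 + 84*sqrt(2))) + 180*6**(3/4))/63
F(5/3) = -2328/25 + 6*2**(2/3)*log(2)/5 + 219*2**(2/3)/200 + 16*2**(1/3)*3**(1/6)/5 + 96*log(2)/5 + 351*18**(1/3)/5
F(-1/3) = -3*18**(1/3)/4 - 3*2**(2/3)*log(2)/2 - 3/2 - 3*log(2)/2 + 2**(1/3)*3**(1/6)/153 + 39*2**(2/3)/8

peel off the common scale on t: t/2 on [0, 1); log(t/2) on [1, 4); t/2 + 3 on [4, 6); …
the common scale on t comes off first: t on [0, 1/2); log(t) on [1/2, 2); t + 3 on [2, 3); …
split f at 2, 8, 12: ℳ[f](s) collects 4 kernel integrals
piece [0, 2): integrate t/4 against the kernel
between 2 and 8 the integrand is log(t/4)·t^(s-1)
on [8, 12): add ∫ (t/4 + 3)·t^(s-1) dt
∫ over [12, ∞) of 32/t**(5/2)·t^(s-1) joins the sum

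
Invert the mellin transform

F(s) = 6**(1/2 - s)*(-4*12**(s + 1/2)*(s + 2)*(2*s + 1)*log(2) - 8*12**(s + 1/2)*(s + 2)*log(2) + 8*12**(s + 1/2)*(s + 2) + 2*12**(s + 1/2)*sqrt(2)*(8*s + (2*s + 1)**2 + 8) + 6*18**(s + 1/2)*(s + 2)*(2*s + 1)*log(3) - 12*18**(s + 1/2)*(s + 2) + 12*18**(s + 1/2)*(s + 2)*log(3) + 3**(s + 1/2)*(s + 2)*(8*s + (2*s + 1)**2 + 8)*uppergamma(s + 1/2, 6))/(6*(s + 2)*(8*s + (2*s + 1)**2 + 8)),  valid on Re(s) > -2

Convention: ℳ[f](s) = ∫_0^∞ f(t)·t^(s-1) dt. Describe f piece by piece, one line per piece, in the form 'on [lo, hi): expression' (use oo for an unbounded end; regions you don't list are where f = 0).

undo the shared t-power: t**(3/2) on [0, 2); t*log(t) on [2, 3); exp(-2*t) on [3, ∞)
f breaks at 2, 3 into 3 integrals to sum
∫ over [0, 2) of t**2·t^(s-1) joins the sum
segment 2 to 3 holds t**(3/2)*log(t); add its integral
the [3, ∞) slice contributes ∫ sqrt(t)*exp(-2*t)·t^(s-1) dt

on [0, 2): t**2
on [2, 3): t**(3/2)*log(t)
on [3, oo): sqrt(t)*exp(-2*t)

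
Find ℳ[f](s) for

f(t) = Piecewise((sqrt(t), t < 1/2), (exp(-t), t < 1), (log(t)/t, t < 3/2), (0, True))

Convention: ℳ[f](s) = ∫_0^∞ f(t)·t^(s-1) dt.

decompose at 1/2, 1; ℳ[f](s) sums the 3 pieces' integrals
∫ over [0, 1/2) of sqrt(t)·t^(s-1) joins the sum
∫ over [1/2, 1) of exp(-t)·t^(s-1) joins the sum
[1, 3/2) adds the kernel integral of log(t)/t

(3*2**s*(2*s + 1)*(s**2 - 2*s + 1)*uppergamma(s, 1/2) - 3*2**s*(2*s + 1)*(s**2 - 2*s + 1)*uppergamma(s, 1) + 3*2**s*(2*s + 1) + 3**s*s*(2*s + 1)*(-2*log(2) + 2*log(3)) - 2*3**s*(2*s + 1) + 3**s*(2*s + 1)*(-2*log(3) + 2*log(2)) + 3*sqrt(2)*(s**2 - 2*s + 1))/(3*2**s*(2*s + 1)*(s**2 - 2*s + 1))
  Re(s) > -1/2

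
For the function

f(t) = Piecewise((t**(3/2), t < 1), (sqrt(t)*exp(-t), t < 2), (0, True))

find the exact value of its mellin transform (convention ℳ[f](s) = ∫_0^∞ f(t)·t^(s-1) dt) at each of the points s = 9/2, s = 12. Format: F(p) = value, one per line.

invert the shared t-power to get t on [0, 1); exp(-t) on [1, 2)
slice at 1, transform all 2 pieces, and sum them
piece [0, 1): integrate t**(3/2) against the kernel
between 1 and 2 the integrand is sqrt(t)*exp(-t)·t^(s-1)

F(9/2) = -168*exp(-2) + 1/6 + 65*exp(-1)
F(12) = (-75473934906798*sqrt(2) + (-8538321867075*sqrt(pi)*erfc(sqrt(2)) + 8192 + 8538321867075*sqrt(pi)*erfc(1))*exp(2) + 34666926762690*E)*exp(-2)/110592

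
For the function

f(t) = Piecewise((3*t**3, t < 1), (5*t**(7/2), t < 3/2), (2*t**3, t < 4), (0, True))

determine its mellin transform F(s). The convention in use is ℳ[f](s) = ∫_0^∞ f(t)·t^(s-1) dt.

(-2*(3/2)**(s + 3)*(2*s + 7) + 10*(3/2)**(s + 7/2)*(s + 3) + 2*4**(s + 3)*(2*s + 7) - 4*s - 9)/((s + 3)*(2*s + 7))
  Re(s) > -3

cuts at 1, 3/2: linearity sums the 3 kernel integrals
on [0, 1) integrate f = 3*t**3 against the kernel
the [1, 3/2) slice contributes ∫ 5*t**(7/2)·t^(s-1) dt
the [3/2, 4) slice contributes ∫ 2*t**3·t^(s-1) dt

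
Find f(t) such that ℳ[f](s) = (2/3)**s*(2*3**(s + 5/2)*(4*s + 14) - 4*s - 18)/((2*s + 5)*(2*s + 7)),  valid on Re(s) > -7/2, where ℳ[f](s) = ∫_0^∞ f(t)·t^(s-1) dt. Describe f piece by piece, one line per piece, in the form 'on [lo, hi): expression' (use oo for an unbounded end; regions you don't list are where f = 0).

invert the common scale on t to get t**(7/2) on [0, 1); 2*t**(5/2) on [1, 3)
reversing the shared t-power: t**(3/2) on [0, 1); 2*sqrt(t) on [1, 3)
linearity at 2/3 turns ℳ[f](s) into 2 summed integrals
segment 0 to 2/3 holds 27*sqrt(6)*t**(7/2)/16; add its integral
on [2/3, 2) integrate f = 9*sqrt(6)*t**(5/2)/4 against the kernel

on [0, 2/3): 27*sqrt(6)*t**(7/2)/16
on [2/3, 2): 9*sqrt(6)*t**(5/2)/4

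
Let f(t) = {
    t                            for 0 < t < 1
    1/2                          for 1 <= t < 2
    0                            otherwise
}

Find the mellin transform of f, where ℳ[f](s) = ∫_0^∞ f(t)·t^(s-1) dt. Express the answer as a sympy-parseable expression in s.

(2**s*(s + 1) + s - 1)/(2*s*(s + 1))
  Re(s) > -1

f breaks at 1 into 2 integrals to sum
between 0 and 1 the integrand is t·t^(s-1)
segment 1 to 2 holds 1/2; add its integral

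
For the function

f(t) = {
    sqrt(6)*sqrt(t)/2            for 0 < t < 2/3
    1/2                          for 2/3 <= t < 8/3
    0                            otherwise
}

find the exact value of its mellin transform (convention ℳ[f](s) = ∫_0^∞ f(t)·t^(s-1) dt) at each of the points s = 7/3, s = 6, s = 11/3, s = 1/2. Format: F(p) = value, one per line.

reversing the common scale on t: sqrt(t) on [0, 1); 1/2 on [1, 4)
invert the power substitution to get t on [0, 1); 1/2 on [1, 2)
breakpoints 2/3: one integral from each of the 2 segments
the [0, 2/3) slice contributes ∫ sqrt(6)*sqrt(t)/2·t^(s-1) dt
for t in [2/3, 8/3): the term is ∫ 1/2·t^(s-1)

F(7/3) = 2*3**(2/3)*(11*2**(1/3) + 544)/1071
F(6) = 284048/9477
F(11/3) = 4*3**(1/3)*(19*2**(2/3) + 6400)/7425
F(1/2) = 2*sqrt(6)/3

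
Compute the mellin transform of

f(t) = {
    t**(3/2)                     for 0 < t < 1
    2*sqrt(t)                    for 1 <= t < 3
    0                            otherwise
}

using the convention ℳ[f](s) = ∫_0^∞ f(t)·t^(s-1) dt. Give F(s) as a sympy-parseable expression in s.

linearity at 1 turns ℳ[f](s) into 2 summed integrals
on [0, 1): add ∫ t**(3/2)·t^(s-1) dt
[1, 3) adds the kernel integral of 2*sqrt(t)

(4*sqrt(3)*3**s*(2*s + 3) - 4*s - 10)/((2*s + 1)*(2*s + 3))
  Re(s) > -3/2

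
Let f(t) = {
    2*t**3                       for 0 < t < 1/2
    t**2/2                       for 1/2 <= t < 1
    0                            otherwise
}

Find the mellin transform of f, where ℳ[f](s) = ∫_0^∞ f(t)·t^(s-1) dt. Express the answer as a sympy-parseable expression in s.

(4*2**s*(s + 3) + s + 1)/(8*2**s*(s + 2)*(s + 3))
  Re(s) > -3

the shared t-power comes off first: 2*t on [0, 1/2); 1/2 on [1/2, 1)
undo the common scale on t: t on [0, 1); 1/2 on [1, 2)
treat the 2 regions marked off by 1/2 separately and sum
∫ 2*t**3·t^(s-1) over [0, 1/2)
segment [1/2, 1) carries t**2/2; integrate it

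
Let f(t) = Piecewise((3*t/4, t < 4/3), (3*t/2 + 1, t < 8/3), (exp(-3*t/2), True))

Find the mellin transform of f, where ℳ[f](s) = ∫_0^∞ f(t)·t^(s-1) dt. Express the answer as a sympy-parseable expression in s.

2**s*(2**s*s*(s + 1)*uppergamma(s, 4) - 2*4**s*s - 4**s + 5*8**s*s + 8**s)/(6**s*s*(s + 1))
  Re(s) > -1

invert the common scale on t to get 3*t/2 on [0, 2/3); 3*t + 1 on [2/3, 4/3); exp(-3*t) on [4/3, ∞)
the common scale on t comes off first: t on [0, 1); 2*t + 1 on [1, 2); exp(-2*t) on [2, ∞)
treat the 3 regions marked off by 4/3, 8/3 separately and sum
[0, 4/3) adds the kernel integral of 3*t/4
for t in [4/3, 8/3): the term is ∫ (3*t/2 + 1)·t^(s-1)
segment 8/3 to ∞ holds exp(-3*t/2); add its integral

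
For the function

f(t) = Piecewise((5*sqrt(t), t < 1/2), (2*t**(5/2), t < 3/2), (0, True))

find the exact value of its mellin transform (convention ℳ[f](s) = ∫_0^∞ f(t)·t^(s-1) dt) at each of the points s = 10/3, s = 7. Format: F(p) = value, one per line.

breakpoints 1/2: one integral from each of the 2 segments
∫ 5*sqrt(t)·t^(s-1) over [0, 1/2)
the [1/2, 3/2) slice contributes ∫ 2*t**(5/2)·t^(s-1) dt

F(10/3) = 9*2**(1/6)*(109 + 1863*3**(5/6))/12880
F(7) = 35*sqrt(2)/14592 + 19683*sqrt(6)/4864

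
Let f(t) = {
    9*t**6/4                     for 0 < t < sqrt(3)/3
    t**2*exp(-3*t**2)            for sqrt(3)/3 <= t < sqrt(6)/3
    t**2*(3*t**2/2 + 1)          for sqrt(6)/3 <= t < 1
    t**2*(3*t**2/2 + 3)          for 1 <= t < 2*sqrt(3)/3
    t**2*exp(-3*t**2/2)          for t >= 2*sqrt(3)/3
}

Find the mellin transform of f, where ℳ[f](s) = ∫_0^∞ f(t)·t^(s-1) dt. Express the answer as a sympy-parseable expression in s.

strip the power substitution: 9*t**3/4 on [0, 1/3); t*exp(-3*t) on [1/3, 2/3); t*(3*t/2 + 1) on [2/3, 1); …
back out the shared t-power: 9*t**2/4 on [0, 1/3); exp(-3*t) on [1/3, 2/3); 3*t/2 + 1 on [2/3, 1); …
peel off the common scale on t: t**2 on [0, 1/2); exp(-2*t) on [1/2, 1); t + 1 on [1, 3/2); …
summing 5 kernel integrals split by sqrt(3)/3, sqrt(6)/3, 1, 2*sqrt(3)/3 yields ℳ[f](s)
between 0 and sqrt(3)/3 the integrand is 9*t**6/4·t^(s-1)
segment sqrt(3)/3 to sqrt(6)/3 holds t**2*exp(-3*t**2); add its integral
[sqrt(6)/3, 1) adds the kernel integral of t**2*(3*t**2/2 + 1)
∫ over [1, 2*sqrt(3)/3) of t**2*(3*t**2/2 + 3)·t^(s-1) joins the sum
segment 2*sqrt(3)/3 to ∞ holds t**2*exp(-3*t**2/2); add its integral

(4*2**(s/2)*(s + 2)*(s + 4)*(s + 6)*uppergamma(s/2 + 1, 2) - 16*2**(s/2)*(s + 2)*(s + 6) - 16*2**(s/2)*(s + 6) + 80*2**s*(s + 2)*(s + 6) + 96*2**s*(s + 6) - 24*3**(s/2)*(s + 2)*(s + 6) - 48*3**(s/2)*(s + 6) + 2*(s + 2)*(s + 4)*(s + 6)*uppergamma(s/2 + 1, 1) - 2*(s + 2)*(s + 4)*(s + 6)*uppergamma(s/2 + 1, 2) + (s + 2)*(s + 4))/(12*3**(s/2)*(s + 2)*(s + 4)*(s + 6))
  Re(s) > -6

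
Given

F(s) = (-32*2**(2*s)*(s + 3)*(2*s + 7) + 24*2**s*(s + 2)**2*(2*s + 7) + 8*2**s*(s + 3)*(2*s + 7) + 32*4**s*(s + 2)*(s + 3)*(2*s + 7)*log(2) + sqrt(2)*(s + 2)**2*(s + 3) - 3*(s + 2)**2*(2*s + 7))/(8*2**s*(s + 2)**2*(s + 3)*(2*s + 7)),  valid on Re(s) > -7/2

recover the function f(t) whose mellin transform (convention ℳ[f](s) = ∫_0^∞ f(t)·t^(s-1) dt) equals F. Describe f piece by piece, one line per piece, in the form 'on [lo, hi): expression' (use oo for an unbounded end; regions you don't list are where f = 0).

remove the shared t-power first: t**(3/2) on [0, 1/2); 3*t on [1/2, 1); log(t) on [1, 2)
breakpoints 1/2, 1: one integral from each of the 3 segments
on [0, 1/2) integrate f = t**(7/2) against the kernel
∫ 3*t**3·t^(s-1) over [1/2, 1)
on [1, 2): add ∫ t**2*log(t)·t^(s-1) dt

on [0, 1/2): t**(7/2)
on [1/2, 1): 3*t**3
on [1, 2): t**2*log(t)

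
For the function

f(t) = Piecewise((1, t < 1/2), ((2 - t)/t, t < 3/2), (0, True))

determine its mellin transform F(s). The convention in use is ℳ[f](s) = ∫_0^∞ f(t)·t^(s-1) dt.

remove the shared t-power first: t on [0, 1/2); 2 - t on [1/2, 3/2)
f breaks at 1/2 into 2 integrals to sum
∫ 1·t^(s-1) over [0, 1/2)
between 1/2 and 3/2 the integrand is (2 - t)/t·t^(s-1)

(3**s*s + 3**(s + 1) - 6*s - 6)/(3*2**s*s*(s - 1))
  Re(s) > 0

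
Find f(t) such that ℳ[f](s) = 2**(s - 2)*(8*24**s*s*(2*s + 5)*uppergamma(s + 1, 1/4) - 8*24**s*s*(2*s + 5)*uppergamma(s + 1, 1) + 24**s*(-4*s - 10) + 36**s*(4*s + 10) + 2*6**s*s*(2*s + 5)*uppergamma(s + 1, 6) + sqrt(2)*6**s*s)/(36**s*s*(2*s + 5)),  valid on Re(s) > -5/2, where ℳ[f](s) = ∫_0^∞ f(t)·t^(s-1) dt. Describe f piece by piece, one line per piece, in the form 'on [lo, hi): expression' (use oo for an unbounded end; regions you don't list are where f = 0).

on [0, 1/3): 9*sqrt(6)*t**(5/2)/8
on [1/3, 4/3): 3*t*exp(-3*t/4)/2
on [4/3, 2): 1/2
on [2, oo): 3*t*exp(-3*t)/2

undo the common scale on t: t**(5/2) on [0, 1/2); t*exp(-t/2) on [1/2, 2); 1/2 on [2, 3); …
undo the shared t-power: t**(3/2) on [0, 1/2); exp(-t/2) on [1/2, 2); 1/(2*t) on [2, 3); …
along the cuts 1/3, 4/3, 2, ℳ[f](s) splits into 4 integrals
piece [0, 1/3): integrate 9*sqrt(6)*t**(5/2)/8 against the kernel
segment 1/3 to 4/3 holds 3*t*exp(-3*t/4)/2; add its integral
for t in [4/3, 2): the term is ∫ 1/2·t^(s-1)
the [2, ∞) slice contributes ∫ 3*t*exp(-3*t)/2·t^(s-1) dt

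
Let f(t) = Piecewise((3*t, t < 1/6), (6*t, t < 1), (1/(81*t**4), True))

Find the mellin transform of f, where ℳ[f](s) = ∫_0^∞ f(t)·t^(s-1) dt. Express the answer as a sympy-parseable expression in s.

strip the common scale on t: t on [0, 1/2); 2*t on [1/2, 3); t**(-4) on [3, ∞)
summing 3 kernel integrals split by 1/6, 1 yields ℳ[f](s)
between 0 and 1/6 the integrand is 3*t·t^(s-1)
piece [1/6, 1): integrate 6*t against the kernel
over [1, ∞), the kernel integral of 1/(81*t**4) enters the sum

(970*6**s*s - 3890*6**s - 81*s + 324)/(162*6**s*(s**2 - 3*s - 4))
  -1 < Re(s) < 4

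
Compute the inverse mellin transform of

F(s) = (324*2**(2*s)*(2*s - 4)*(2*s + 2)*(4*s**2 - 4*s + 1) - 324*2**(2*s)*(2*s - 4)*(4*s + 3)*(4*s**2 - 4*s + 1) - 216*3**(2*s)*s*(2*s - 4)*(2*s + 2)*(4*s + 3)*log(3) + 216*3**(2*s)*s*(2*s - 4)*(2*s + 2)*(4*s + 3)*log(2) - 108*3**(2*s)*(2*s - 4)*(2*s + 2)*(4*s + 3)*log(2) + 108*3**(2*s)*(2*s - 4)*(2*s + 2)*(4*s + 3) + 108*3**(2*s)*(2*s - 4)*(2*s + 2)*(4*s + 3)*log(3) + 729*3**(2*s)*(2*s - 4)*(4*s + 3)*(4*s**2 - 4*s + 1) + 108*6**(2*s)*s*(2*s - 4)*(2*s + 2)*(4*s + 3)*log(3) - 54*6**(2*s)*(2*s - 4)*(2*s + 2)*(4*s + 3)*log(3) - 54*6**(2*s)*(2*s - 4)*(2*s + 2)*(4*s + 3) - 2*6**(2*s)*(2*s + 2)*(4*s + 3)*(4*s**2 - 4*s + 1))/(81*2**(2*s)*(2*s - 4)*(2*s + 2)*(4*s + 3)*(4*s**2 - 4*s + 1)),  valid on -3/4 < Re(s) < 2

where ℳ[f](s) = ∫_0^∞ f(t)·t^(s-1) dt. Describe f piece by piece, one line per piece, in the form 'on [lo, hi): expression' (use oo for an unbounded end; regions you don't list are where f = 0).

on [0, 1): t**(3/4)
on [1, 9/4): 2*t
on [9/4, 9): log(sqrt(t))/sqrt(t)
on [9, oo): t**(-2)

invert the power substitution to get t**(3/2) on [0, 1); 2*t**2 on [1, 3/2); log(t)/t on [3/2, 3); …
f breaks at 1, 9/4, 9 into 4 integrals to sum
piece [0, 1): integrate t**(3/4) against the kernel
the [1, 9/4) slice contributes ∫ 2*t·t^(s-1) dt
segment 9/4 to 9 holds log(sqrt(t))/sqrt(t); add its integral
for t in [9, ∞): the term is ∫ t**(-2)·t^(s-1)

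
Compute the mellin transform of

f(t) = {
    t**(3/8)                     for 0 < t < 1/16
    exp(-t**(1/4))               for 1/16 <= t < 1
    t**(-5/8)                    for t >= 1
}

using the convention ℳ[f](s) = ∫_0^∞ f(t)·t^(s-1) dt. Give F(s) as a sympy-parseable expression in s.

2*(2*2**(4*s)*(8*s - 5)*(8*s + 3)*uppergamma(4*s, 1/2) - 2*2**(4*s)*(8*s - 5)*(8*s + 3)*uppergamma(4*s, 1) - 4*2**(4*s)*(8*s + 3) + sqrt(2)*(8*s - 5))/(16**s*(8*s - 5)*(8*s + 3))
  -3/8 < Re(s) < 5/8

the power substitution comes off first: t**(3/4) on [0, 1/4); exp(-sqrt(t)) on [1/4, 1); t**(-5/4) on [1, ∞)
the power substitution comes off first: t**(3/2) on [0, 1/2); exp(-t) on [1/2, 1); t**(-5/2) on [1, ∞)
along the cuts 1/16, 1, ℳ[f](s) splits into 3 integrals
over [0, 1/16), the kernel integral of t**(3/8) enters the sum
on [1/16, 1) integrate f = exp(-t**(1/4)) against the kernel
the [1, ∞) slice contributes ∫ t**(-5/8)·t^(s-1) dt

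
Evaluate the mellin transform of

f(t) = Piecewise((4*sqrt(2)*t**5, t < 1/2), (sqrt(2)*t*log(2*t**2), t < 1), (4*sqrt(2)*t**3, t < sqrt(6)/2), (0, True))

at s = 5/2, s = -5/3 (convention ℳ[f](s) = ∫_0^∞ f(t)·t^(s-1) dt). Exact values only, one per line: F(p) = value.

invert the power substitution to get 4*sqrt(2)*t**(5/2) on [0, 1/4); sqrt(2)*sqrt(t)*log(2*t) on [1/4, 1); 4*sqrt(2)*t**(3/2) on [1, 3/2)
the common scale on t comes off first: t**(5/2) on [0, 1/2); sqrt(t)*log(t) on [1/2, 2); 2*t**(3/2) on [2, 3)
reversing the shared t-power: t**2 on [0, 1/2); log(t) on [1/2, 2); 2*t on [2, 3)
f breaks at 1/2, 1 into 3 integrals to sum
[0, 1/2) adds the kernel integral of 4*sqrt(2)*t**5
piece [1/2, 1): integrate sqrt(2)*t*log(2*t**2) against the kernel
for t in [1, sqrt(6)/2): the term is ∫ 4*sqrt(2)*t**3·t^(s-1)

F(5/2) = -480*sqrt(2)/539 + 289/11760 + log(2)/28 + 2*sqrt(2)*log(2)/7 + 9*6**(3/4)/11
F(-5/3) = 3*2**(1/6)*(-50*2**(1/3) - log(2**(10*2**(1/3) + 20)) + 10*6**(2/3) + 61)/20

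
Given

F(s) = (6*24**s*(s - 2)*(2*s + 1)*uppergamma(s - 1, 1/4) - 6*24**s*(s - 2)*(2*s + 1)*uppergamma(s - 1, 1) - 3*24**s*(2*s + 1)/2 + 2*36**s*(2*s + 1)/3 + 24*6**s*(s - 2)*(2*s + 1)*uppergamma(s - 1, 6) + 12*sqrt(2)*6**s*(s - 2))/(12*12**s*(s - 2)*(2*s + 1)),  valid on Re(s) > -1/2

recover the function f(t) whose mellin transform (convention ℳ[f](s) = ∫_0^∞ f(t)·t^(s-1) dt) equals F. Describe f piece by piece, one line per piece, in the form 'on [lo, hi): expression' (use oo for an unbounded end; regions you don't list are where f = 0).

on [0, 1/2): sqrt(t)
on [1/2, 2): exp(-t/2)/t
on [2, 3): 1/(2*t**2)
on [3, oo): exp(-2*t)/t

the shared t-power comes off first: t**(3/2) on [0, 1/2); exp(-t/2) on [1/2, 2); 1/(2*t) on [2, 3); …
decompose at 1/2, 2, 3; ℳ[f](s) sums the 4 pieces' integrals
piece [0, 1/2): integrate sqrt(t) against the kernel
[1/2, 2) adds the kernel integral of exp(-t/2)/t
∫ 1/(2*t**2)·t^(s-1) over [2, 3)
piece [3, ∞): integrate exp(-2*t)/t against the kernel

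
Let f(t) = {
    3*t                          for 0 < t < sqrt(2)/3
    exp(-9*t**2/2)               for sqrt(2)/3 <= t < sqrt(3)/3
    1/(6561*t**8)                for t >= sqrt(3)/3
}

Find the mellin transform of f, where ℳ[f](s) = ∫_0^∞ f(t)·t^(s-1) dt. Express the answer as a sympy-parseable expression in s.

(81*2**(s/2)*(s - 8)*(s + 1)*uppergamma(s/2, 1) - 81*2**(s/2)*(s - 8)*(s + 1)*uppergamma(s/2, 3/2) + 162*2**(s/2 + 1/2)*(s - 8) - 2*3**(s/2)*(s + 1))/(162*3**s*(s - 8)*(s + 1))
  -1 < Re(s) < 8

remove the common scale on t first: t on [0, sqrt(2)); exp(-t**2/2) on [sqrt(2), sqrt(3)); t**(-8) on [sqrt(3), ∞)
strip the power substitution: sqrt(t) on [0, 2); exp(-t/2) on [2, 3); t**(-4) on [3, ∞)
treat the 3 regions marked off by sqrt(2)/3, sqrt(3)/3 separately and sum
for t in [0, sqrt(2)/3): the term is ∫ 3*t·t^(s-1)
segment sqrt(2)/3 to sqrt(3)/3 holds exp(-9*t**2/2); add its integral
[sqrt(3)/3, ∞) adds the kernel integral of 1/(6561*t**8)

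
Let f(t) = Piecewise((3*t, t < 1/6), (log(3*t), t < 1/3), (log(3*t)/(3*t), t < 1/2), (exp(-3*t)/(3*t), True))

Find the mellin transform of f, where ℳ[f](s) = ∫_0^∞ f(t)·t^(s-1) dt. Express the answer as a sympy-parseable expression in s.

(6*2**s*(s - 1)**2*(s + 1)*(2*s + (s - 1)**2 - 1)*uppergamma(s - 1, 3/2) - 6*2**s*(s - 1)**2*(s + 1) + 6*2**s*(s + 1)*(2*s + (s - 1)**2 - 1) + 3**s*(s - 1)*(s + 1)*(-4*log(2) + 4*log(3))*(2*s + (s - 1)**2 - 1) - 4*3**s*(s + 1)*(2*s + (s - 1)**2 - 1) + 6*(s - 1)**3*(s + 1)*log(2) + 6*(s - 1)**2*(s + 1)*log(2) + 6*(s - 1)**2*(s + 1) + 3*(s - 1)**2*(2*s + (s - 1)**2 - 1))/(6*6**s*(s - 1)**2*(s + 1)*(2*s + (s - 1)**2 - 1))
  Re(s) > -1

back out the common scale on t: t on [0, 1/2); log(t) on [1/2, 1); log(t)/t on [1, 3/2); …
remove the shared t-power first: t**2 on [0, 1/2); t*log(t) on [1/2, 1); log(t) on [1, 3/2); …
summing 4 kernel integrals split by 1/6, 1/3, 1/2 yields ℳ[f](s)
on [0, 1/6) integrate f = 3*t against the kernel
[1/6, 1/3) adds the kernel integral of log(3*t)
the [1/3, 1/2) slice contributes ∫ log(3*t)/(3*t)·t^(s-1) dt
between 1/2 and ∞ the integrand is exp(-3*t)/(3*t)·t^(s-1)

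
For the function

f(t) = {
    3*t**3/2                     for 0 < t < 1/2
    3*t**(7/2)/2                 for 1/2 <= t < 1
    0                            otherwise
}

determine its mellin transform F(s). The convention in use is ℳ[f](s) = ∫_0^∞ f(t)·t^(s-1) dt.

split f at 1/2: ℳ[f](s) collects 2 kernel integrals
on [0, 1/2): add ∫ 3*t**3/2·t^(s-1) dt
for t in [1/2, 1): the term is ∫ 3*t**(7/2)/2·t^(s-1)

3*(-2**(1/2 - s)*(s + 3) + 16*s + 48 + (2*s + 7)/2**s)/(16*(s + 3)*(2*s + 7))
  Re(s) > -3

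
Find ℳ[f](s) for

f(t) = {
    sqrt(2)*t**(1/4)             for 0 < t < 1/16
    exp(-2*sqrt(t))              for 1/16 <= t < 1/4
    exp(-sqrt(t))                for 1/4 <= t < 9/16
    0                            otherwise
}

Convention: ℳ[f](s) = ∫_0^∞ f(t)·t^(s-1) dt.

2**(1 - 4*s)*(16**s*(4*s + 1)*uppergamma(2*s, 1/2) - 16**s*(4*s + 1)*uppergamma(2*s, 3/4) + 4**s*(4*s + 1)*uppergamma(2*s, 1/2) - 4**s*(4*s + 1)*uppergamma(2*s, 1) + sqrt(2))/(4*s + 1)
  Re(s) > -1/4

back out the power substitution: sqrt(2)*sqrt(t) on [0, 1/4); exp(-2*t) on [1/4, 1/2); exp(-t) on [1/2, 3/4)
undo the common scale on t: sqrt(t) on [0, 1/2); exp(-t) on [1/2, 1); exp(-t/2) on [1, 3/2)
the 3 pieces separated at 1/16, 1/4 each add one integral
on [0, 1/16): add ∫ sqrt(2)*t**(1/4)·t^(s-1) dt
for t in [1/16, 1/4): the term is ∫ exp(-2*sqrt(t))·t^(s-1)
[1/4, 9/16) adds the kernel integral of exp(-sqrt(t))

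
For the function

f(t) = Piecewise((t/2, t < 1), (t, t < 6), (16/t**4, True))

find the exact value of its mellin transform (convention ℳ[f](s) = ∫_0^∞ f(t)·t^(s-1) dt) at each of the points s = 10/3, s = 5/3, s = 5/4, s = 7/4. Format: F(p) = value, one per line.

F(10/3) = -3/26 + 3940*6**(1/3)/13
F(5/3) = -3/16 + 1705*6**(2/3)/126
F(5/4) = -2/9 + 4760*6**(1/4)/297
F(7/4) = -2/11 + 35080*6**(3/4)/2673

reversing the common scale on t: t on [0, 1/2); 2*t on [1/2, 3); t**(-4) on [3, ∞)
split f at 1, 6: ℳ[f](s) collects 3 kernel integrals
segment 0 to 1 holds t/2; add its integral
piece [1, 6): integrate t against the kernel
the [6, ∞) slice contributes ∫ 16/t**4·t^(s-1) dt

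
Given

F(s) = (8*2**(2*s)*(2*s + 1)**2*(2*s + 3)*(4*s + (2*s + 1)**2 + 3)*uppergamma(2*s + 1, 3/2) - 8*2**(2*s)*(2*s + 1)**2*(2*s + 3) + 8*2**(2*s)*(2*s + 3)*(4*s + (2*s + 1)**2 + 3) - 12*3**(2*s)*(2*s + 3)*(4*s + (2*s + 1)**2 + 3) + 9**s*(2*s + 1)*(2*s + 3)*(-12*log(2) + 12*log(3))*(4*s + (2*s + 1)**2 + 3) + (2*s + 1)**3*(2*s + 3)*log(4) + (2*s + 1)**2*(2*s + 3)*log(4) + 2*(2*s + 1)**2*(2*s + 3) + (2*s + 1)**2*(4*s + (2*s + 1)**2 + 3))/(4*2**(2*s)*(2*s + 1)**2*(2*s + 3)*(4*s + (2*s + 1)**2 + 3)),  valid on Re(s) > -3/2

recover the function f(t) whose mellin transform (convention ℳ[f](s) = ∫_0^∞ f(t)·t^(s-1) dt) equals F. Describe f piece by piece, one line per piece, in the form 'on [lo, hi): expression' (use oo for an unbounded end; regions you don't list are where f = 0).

on [0, 1/4): t**(3/2)
on [1/4, 1): t*log(sqrt(t))
on [1, 9/4): sqrt(t)*log(sqrt(t))
on [9/4, oo): sqrt(t)*exp(-sqrt(t))

invert the power substitution to get t**3 on [0, 1/2); t**2*log(t) on [1/2, 1); t*log(t) on [1, 3/2); …
remove the shared t-power first: t**(5/2) on [0, 1/2); t**(3/2)*log(t) on [1/2, 1); sqrt(t)*log(t) on [1, 3/2); …
reversing the shared t-power: t**2 on [0, 1/2); t*log(t) on [1/2, 1); log(t) on [1, 3/2); …
cuts at 1/4, 1, 9/4: linearity sums the 4 kernel integrals
on [0, 1/4) integrate f = t**(3/2) against the kernel
the [1/4, 1) slice contributes ∫ t*log(sqrt(t))·t^(s-1) dt
∫ over [1, 9/4) of sqrt(t)*log(sqrt(t))·t^(s-1) joins the sum
over [9/4, ∞), the kernel integral of sqrt(t)*exp(-sqrt(t)) enters the sum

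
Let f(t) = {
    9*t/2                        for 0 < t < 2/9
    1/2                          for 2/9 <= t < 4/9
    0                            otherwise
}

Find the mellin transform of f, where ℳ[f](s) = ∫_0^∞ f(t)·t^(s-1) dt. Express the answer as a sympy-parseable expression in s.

(2**s*(s + 1) + s - 1)/(2*(9/2)**s*s*(s + 1))
  Re(s) > -1

back out the common scale on t: 3*t/2 on [0, 2/3); 1/2 on [2/3, 4/3)
peel off the common scale on t: t on [0, 1); 1/2 on [1, 2)
the 2 pieces separated at 2/9 each add one integral
[0, 2/9) adds the kernel integral of 9*t/2
the [2/9, 4/9) slice contributes ∫ 1/2·t^(s-1) dt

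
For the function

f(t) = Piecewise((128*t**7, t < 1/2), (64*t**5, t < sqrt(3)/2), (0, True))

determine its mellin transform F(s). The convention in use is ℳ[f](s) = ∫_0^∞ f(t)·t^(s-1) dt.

remove the common scale on t first: t**7 on [0, 1); 2*t**5 on [1, sqrt(3))
the power substitution comes off first: t**(7/2) on [0, 1); 2*t**(5/2) on [1, 3)
invert the shared t-power to get t**(3/2) on [0, 1); 2*sqrt(t) on [1, 3)
linearity at 1/2 turns ℳ[f](s) into 2 summed integrals
segment 0 to 1/2 holds 128*t**7; add its integral
segment [1/2, sqrt(3)/2) carries 64*t**5; integrate it

(2*3**(s/2 + 5/2)*(s + 7) - s - 9)/(2**s*(s + 5)*(s + 7))
  Re(s) > -7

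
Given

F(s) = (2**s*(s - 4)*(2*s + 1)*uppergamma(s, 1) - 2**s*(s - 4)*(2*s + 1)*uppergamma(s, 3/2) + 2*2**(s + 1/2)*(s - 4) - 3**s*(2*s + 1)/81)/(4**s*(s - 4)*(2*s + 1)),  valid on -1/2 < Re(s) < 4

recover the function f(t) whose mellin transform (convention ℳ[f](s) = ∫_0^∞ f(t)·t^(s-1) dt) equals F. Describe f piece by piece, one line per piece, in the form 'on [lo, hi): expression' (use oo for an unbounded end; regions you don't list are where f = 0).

reversing the common scale on t: sqrt(2)*sqrt(t) on [0, 1); exp(-t) on [1, 3/2); 1/(16*t**4) on [3/2, ∞)
the common scale on t comes off first: sqrt(t) on [0, 2); exp(-t/2) on [2, 3); t**(-4) on [3, ∞)
integrate the 3 segments split at 1/2, 3/4, then add the results
for t in [0, 1/2): the term is ∫ 2*sqrt(t)·t^(s-1)
[1/2, 3/4) adds the kernel integral of exp(-2*t)
on [3/4, ∞): add ∫ 1/(256*t**4)·t^(s-1) dt

on [0, 1/2): 2*sqrt(t)
on [1/2, 3/4): exp(-2*t)
on [3/4, oo): 1/(256*t**4)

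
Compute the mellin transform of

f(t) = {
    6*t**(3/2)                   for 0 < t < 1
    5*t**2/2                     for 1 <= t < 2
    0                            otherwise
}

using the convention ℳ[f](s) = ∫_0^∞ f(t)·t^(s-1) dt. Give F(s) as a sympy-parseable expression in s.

(20*2**s*(2*s + 3) + 14*s + 33)/(2*(s + 2)*(2*s + 3))
  Re(s) > -3/2

split f at 1: ℳ[f](s) collects 2 kernel integrals
segment [0, 1) carries 6*t**(3/2); integrate it
on [1, 2): add ∫ 5*t**2/2·t^(s-1) dt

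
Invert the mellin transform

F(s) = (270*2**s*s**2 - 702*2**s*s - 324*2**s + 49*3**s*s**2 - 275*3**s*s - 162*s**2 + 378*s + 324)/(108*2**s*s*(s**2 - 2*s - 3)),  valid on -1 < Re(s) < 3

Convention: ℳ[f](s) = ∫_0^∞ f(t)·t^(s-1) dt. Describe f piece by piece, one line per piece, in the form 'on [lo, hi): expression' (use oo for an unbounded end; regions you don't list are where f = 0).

on [0, 1/2): t
on [1/2, 1): 2*t + 1
on [1, 3/2): t/2
on [3/2, oo): t**(-3)

f breaks at 1/2, 1, 3/2 into 4 integrals to sum
the [0, 1/2) slice contributes ∫ t·t^(s-1) dt
over [1/2, 1), the kernel integral of (2*t + 1) enters the sum
[1, 3/2) adds the kernel integral of t/2
piece [3/2, ∞): integrate t**(-3) against the kernel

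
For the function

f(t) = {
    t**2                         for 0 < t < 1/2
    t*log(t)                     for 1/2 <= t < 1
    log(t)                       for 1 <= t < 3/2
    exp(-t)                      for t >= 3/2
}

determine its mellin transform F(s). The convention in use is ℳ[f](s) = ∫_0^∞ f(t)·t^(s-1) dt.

along the cuts 1/2, 1, 3/2, ℳ[f](s) splits into 4 integrals
segment 0 to 1/2 holds t**2; add its integral
for t in [1/2, 1): the term is ∫ t*log(t)·t^(s-1)
over [1, 3/2), the kernel integral of log(t) enters the sum
piece [3/2, ∞): integrate exp(-t) against the kernel

(4*2**s*s**2*(s + 2)*(s**2 + 2*s + 1)*uppergamma(s, 3/2) - 4*2**s*s**2*(s + 2) + 4*2**s*(s + 2)*(s**2 + 2*s + 1) + 3**s*s*(s + 2)*(-4*log(2) + 4*log(3))*(s**2 + 2*s + 1) - 4*3**s*(s + 2)*(s**2 + 2*s + 1) + s**3*(s + 2)*log(4) + s**2*(s + 2)*log(4) + 2*s**2*(s + 2) + s**2*(s**2 + 2*s + 1))/(4*2**s*s**2*(s + 2)*(s**2 + 2*s + 1))
  Re(s) > -2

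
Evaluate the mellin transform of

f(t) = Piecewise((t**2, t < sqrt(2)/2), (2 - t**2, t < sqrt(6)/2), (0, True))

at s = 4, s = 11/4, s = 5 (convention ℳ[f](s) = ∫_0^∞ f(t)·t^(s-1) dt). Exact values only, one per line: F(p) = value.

peel off the power substitution: t on [0, 1/2); 2 - t on [1/2, 3/2)
the 2 pieces separated at sqrt(2)/2 each add one integral
∫ over [0, sqrt(2)/2) of t**2·t^(s-1) joins the sum
for t in [sqrt(2)/2, sqrt(6)/2): the term is ∫ (2 - t**2)·t^(s-1)

F(4) = 23/48
F(11/4) = 3*2**(5/8)*(-18 + 43*3**(3/8))/418
F(5) = -9*sqrt(2)/280 + 117*sqrt(6)/560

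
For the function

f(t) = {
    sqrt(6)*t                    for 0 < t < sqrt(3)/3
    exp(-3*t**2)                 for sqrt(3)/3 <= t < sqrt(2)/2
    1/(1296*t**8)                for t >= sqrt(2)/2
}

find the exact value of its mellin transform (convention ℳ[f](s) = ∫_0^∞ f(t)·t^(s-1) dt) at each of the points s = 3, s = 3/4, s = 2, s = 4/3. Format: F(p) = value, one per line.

the power substitution comes off first: sqrt(6)*sqrt(t) on [0, 1/3); exp(-3*t) on [1/3, 1/2); 1/(1296*t**4) on [1/2, ∞)
the common scale on t comes off first: sqrt(2)*sqrt(t) on [0, 1); exp(-t) on [1, 3/2); 1/(16*t**4) on [3/2, ∞)
remove the common scale on t first: sqrt(t) on [0, 2); exp(-t/2) on [2, 3); t**(-4) on [3, ∞)
summing 3 kernel integrals split by sqrt(3)/3, sqrt(2)/2 yields ℳ[f](s)
segment [0, sqrt(3)/3) carries sqrt(6)*t; integrate it
between sqrt(3)/3 and sqrt(2)/2 the integrand is exp(-3*t**2)·t^(s-1)
for t in [sqrt(2)/2, ∞): the term is ∫ 1/(1296*t**8)·t^(s-1)

F(3) = -sqrt(2)*exp(-3/2)/12 - sqrt(3)*sqrt(pi)*erfc(sqrt(6)/2)/36 + sqrt(2)/1620 + sqrt(3)*sqrt(pi)*erfc(1)/36 + sqrt(3)*exp(-1)/18 + sqrt(6)/36
F(3/4) = 6**(5/8)*(-16443*2**(3/8)*uppergamma(3/8, 3/2) + 56*3**(3/8) + 16443*2**(3/8)*uppergamma(3/8, 1) + 18792*2**(7/8))/197316
F(2) = -exp(-3/2)/6 + 1/972 + exp(-1)/6 + sqrt(2)/9
F(4/3) = -3**(1/3)*uppergamma(2/3, 3/2)/6 + 2**(1/3)/1080 + 3**(1/3)*uppergamma(2/3, 1)/6 + sqrt(2)*3**(1/3)/7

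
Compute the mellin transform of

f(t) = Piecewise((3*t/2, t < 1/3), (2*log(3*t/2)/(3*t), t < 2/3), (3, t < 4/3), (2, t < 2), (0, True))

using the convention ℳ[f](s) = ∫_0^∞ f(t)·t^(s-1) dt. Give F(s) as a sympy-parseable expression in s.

invert the common scale on t to get t on [0, 1/2); log(t)/t on [1/2, 1); 3 on [1, 2); …
slice at 1/3, 2/3, 4/3, transform all 4 pieces, and sum them
segment [0, 1/3) carries 3*t/2; integrate it
segment [1/3, 2/3) carries 2*log(3*t/2)/(3*t); integrate it
[2/3, 4/3) adds the kernel integral of 3
on [4/3, 2): add ∫ 2·t^(s-1) dt

(2*2**(2*s)*(s + 1)*(s**2 - 2*s + 1) - 2*2**s*s*(s + 1) - 6*2**s*(s + 1)*(s**2 - 2*s + 1) + 4*6**s*(s + 1)*(s**2 - 2*s + 1) + 4*s**2*(s + 1)*log(2) - 4*s*(s + 1)*log(2) + 4*s*(s + 1) + s*(s**2 - 2*s + 1))/(2*3**s*s*(s + 1)*(s**2 - 2*s + 1))
  Re(s) > -1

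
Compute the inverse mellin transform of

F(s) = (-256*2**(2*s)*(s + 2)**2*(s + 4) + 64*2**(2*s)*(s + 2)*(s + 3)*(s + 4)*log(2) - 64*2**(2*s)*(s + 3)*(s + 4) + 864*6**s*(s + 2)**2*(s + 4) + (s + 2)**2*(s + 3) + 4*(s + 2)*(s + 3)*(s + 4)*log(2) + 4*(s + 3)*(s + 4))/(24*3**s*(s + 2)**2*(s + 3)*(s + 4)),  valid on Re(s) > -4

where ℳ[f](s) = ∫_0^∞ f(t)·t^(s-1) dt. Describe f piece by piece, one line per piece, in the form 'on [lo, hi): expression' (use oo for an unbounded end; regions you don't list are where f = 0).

on [0, 1/3): 27*t**4/8
on [1/3, 4/3): 3*t**2*log(3*t/2)/2
on [4/3, 2): 9*t**3/2

remove the shared t-power first: 27*t**3/8 on [0, 1/3); 3*t*log(3*t/2)/2 on [1/3, 4/3); 9*t**2/2 on [4/3, 2)
the common scale on t comes off first: t**3 on [0, 1/2); t*log(t) on [1/2, 2); 2*t**2 on [2, 3)
the shared t-power comes off first: t**2 on [0, 1/2); log(t) on [1/2, 2); 2*t on [2, 3)
integrate the 3 segments split at 1/3, 4/3, then add the results
on [0, 1/3) integrate f = 27*t**4/8 against the kernel
∫ over [1/3, 4/3) of 3*t**2*log(3*t/2)/2·t^(s-1) joins the sum
between 4/3 and 2 the integrand is 9*t**3/2·t^(s-1)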